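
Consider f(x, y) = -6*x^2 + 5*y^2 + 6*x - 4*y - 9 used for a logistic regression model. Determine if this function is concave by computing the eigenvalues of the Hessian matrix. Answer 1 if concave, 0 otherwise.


The Hessian of f(x,y) = -6*x^2 + 5*y^2 + 6*x - 4*y - 9 is:
H = [[-12, 0], [0, 10]]
Trace = -12 + 10 = -2
Determinant = -12*10 - (0)^2 = -120
Discriminant = (-2)^2 - 4*-120 = 484.0
Eigenvalues: lambda_1 = -12.0, lambda_2 = 10.0
The function is not concave.

0


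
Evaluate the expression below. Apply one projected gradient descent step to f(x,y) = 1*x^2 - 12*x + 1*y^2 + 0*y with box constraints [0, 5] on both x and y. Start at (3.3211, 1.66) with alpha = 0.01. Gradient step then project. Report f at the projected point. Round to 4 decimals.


Step 1: Compute gradient at (3.3211, 1.66).
grad_x = 2*1*3.3211 - 12 = -5.3578
grad_y = 2*1*1.66 + 0 = 3.32
Step 2: Gradient step.
x_raw = 3.3211 - 0.01*-5.3578 = 3.3747
y_raw = 1.66 - 0.01*3.32 = 1.6268
Step 3: Project onto [0, 5].
x_proj = clip(3.3747) = 3.3747
y_proj = clip(1.6268) = 1.6268
Step 4: Evaluate f.
f(3.3747, 1.6268) = -26.4612


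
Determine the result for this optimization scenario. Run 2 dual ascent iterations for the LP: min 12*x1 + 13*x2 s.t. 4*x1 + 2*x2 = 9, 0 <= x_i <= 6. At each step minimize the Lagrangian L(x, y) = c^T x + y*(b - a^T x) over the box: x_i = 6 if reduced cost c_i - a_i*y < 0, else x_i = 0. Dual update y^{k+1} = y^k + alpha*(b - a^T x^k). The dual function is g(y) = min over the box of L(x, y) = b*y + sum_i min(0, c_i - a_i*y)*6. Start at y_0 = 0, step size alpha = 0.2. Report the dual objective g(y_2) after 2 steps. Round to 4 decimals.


Dual ascent for LP: min 12*x1 + 13*x2, 4*x1 + 2*x2 = 9, 0 <= x_i <= 6
Step 1: y^k = 0.0, reduced costs: (12.0, 13.0)
  x^k = (0.0, 0.0), subgradient = b - a^T x = 9.0
  y^{k+1} = 0.0 + 0.2*9.0 = 1.8
Step 2: y^k = 1.8, reduced costs: (4.8, 9.4)
  x^k = (0.0, 0.0), subgradient = b - a^T x = 9.0
  y^{k+1} = 1.8 + 0.2*9.0 = 3.6
Dual objective at y_2 = 3.6: reduced costs (-2.4, 5.8), box minimizer x = (6.0, 0.0)
g(y_2) = b*y + (c1 - a1*y)*x1 + (c2 - a2*y)*x2 = 9*3.6 + (-2.4)*6.0 + 5.8*0.0 = 32.4 - 14.4 + 0.0 = 18.0


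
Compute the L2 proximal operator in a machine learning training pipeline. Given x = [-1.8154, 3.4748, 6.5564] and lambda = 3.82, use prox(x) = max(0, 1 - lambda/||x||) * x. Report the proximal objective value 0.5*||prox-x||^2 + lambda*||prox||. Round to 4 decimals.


Step 1: Compute ||x||.
||x|| = 7.6391
Step 2: Compute scaling factor.
scale = max(0, 1 - 3.82/7.6391) = 0.4999
Step 3: prox(x) = [-0.9076, 1.7372, 3.2778]
||prox(x)|| = 3.8191
Step 4: Proximal objective.
0.5*||prox-x||^2 = 7.2962
lambda*||prox|| = 14.589
Total = 21.8853


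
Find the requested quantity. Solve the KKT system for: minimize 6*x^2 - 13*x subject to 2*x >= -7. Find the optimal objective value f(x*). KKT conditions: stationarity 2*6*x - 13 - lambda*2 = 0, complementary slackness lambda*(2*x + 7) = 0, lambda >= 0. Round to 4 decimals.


Step 1: Try lambda = 0 (constraint inactive).
Stationarity: 2*6*x - 13 = 0
x* = 13/(2*6) = 13/12 = 1.0833 (rounded; the exact value 13/12 is used below)
Check constraint: 2*1.0833 = 2.1666 >= -7 -- satisfied.
Step 2: Compute optimal value.
f(x*) = 6*(13/12)^2 - 13*(13/12) = -7.0417


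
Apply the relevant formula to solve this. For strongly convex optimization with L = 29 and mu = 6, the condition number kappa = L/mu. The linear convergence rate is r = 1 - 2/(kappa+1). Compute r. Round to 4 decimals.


Step 1: Compute the condition number.
kappa = L/mu = 29/6 = 4.8333
Step 2: Compute the convergence rate.
r = 1 - 2/(kappa + 1) = 1 - 2*mu/(L + mu) = (L - mu)/(L + mu) = 23/35 = 0.6571


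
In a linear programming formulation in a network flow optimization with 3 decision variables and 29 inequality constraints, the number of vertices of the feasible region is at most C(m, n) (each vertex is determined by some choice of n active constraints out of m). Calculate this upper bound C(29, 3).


Each vertex corresponds to some choice of n active constraints out of m, so the number of vertices is at most C(m, n) = m! / (n!(m-n)!).
m = 29, n = 3
Numerator: 29 * 28 * 27
Denominator: 3! = 6
C(29, 3) = 3654


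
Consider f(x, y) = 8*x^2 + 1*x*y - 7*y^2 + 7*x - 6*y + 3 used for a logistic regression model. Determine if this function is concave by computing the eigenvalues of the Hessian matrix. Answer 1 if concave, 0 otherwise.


The Hessian of f(x,y) = 8*x^2 + 1*x*y - 7*y^2 + 7*x - 6*y + 3 is:
H = [[16, 1], [1, -14]]
Trace = 16 - 14 = 2
Determinant = 16*-14 - (1)^2 = -225
Discriminant = (2)^2 - 4*-225 = 904.0
Eigenvalues: lambda_1 = -14.0333, lambda_2 = 16.0333
The function is not concave.

0


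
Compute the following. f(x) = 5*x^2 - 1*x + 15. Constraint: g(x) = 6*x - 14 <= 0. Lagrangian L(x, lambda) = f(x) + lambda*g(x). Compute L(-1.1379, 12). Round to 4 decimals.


Step 1: Evaluate f(x).
f(-1.1379) = 5*(-1.1379)^2 - 1*(-1.1379) + 15 = 22.612
Step 2: Evaluate g(x).
g(-1.1379) = 6*-1.1379 - 14 = -20.8274
Step 3: Compute Lagrangian.
L = 22.612 + 12*-20.8274 = -227.3168


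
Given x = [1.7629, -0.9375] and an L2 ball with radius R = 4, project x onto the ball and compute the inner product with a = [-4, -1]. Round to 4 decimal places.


Step 1: Compute ||x|| (intermediates to 6 decimals).
||x|| = sqrt(1.7629^2 + (-0.9375)^2) = 1.996678
Step 2: Project.
Since ||x|| <= R, proj = x (no scaling needed).
proj(x) = [1.7629, -0.9375]
Step 3: Dot product.
a^T * proj(x) = -4*1.7629 - 1*(-0.9375) = -6.1141


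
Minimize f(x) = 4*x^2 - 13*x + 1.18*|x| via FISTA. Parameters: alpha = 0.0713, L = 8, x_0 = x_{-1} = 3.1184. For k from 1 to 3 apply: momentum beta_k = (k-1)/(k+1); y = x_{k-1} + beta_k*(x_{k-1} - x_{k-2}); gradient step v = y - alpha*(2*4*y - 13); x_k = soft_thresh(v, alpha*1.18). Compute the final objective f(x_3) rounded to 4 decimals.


FISTA on f(x) = 4*x^2 - 13*x + 1.18*|x|
L = 8, alpha = 0.0713
Iteration 1: beta = 0.0, y = 3.1184 + 0.0*(3.1184 - 3.1184) = 3.1184
  grad(y) = 11.9472, v = y - alpha*grad = 2.2666
  prox(v) = soft_thresh(2.2666, 0.0841) = 2.1824
Iteration 2: beta = 0.3333, y = 2.1824 + 0.3333*(2.1824 - 3.1184) = 1.8704
  grad(y) = 1.9635, v = y - alpha*grad = 1.7304
  prox(v) = soft_thresh(1.7304, 0.0841) = 1.6463
Iteration 3: beta = 0.5, y = 1.6463 + 0.5*(1.6463 - 2.1824) = 1.3782
  grad(y) = -1.974, v = y - alpha*grad = 1.519
  prox(v) = soft_thresh(1.519, 0.0841) = 1.4349
f(x_3) = 4*1.4349^2 - 13*1.4349 + 1.18*|1.4349| = -8.7248


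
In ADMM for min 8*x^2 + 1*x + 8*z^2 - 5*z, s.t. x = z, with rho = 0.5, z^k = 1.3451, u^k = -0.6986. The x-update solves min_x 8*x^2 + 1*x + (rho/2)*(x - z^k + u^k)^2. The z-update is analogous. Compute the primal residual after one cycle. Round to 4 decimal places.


ADMM iteration with rho = 0.5, z^k = 1.3451, u^k = -0.6986
Step 1: x-update.
Minimize 8*x^2 + 1*x + (0.5/2)*(x - 1.3451 - 0.6986)^2
FOC: (2*8 + 0.5)*x = -1 + 0.5*(1.3451 + 0.6986)
x^{k+1} = 0.0013
Step 2: z-update.
Minimize 8*z^2 - 5*z + (0.5/2)*(0.0013 - z - 0.6986)^2
FOC: (2*8 + 0.5)*z = 5 + 0.5*(0.0013 - 0.6986)
z^{k+1} = 0.2819
Step 3: u-update.
u^{k+1} = -0.6986 + 0.0013 - 0.2819 = -0.9792
Step 4: Primal residual = |0.0013 - 0.2819| = 0.2806


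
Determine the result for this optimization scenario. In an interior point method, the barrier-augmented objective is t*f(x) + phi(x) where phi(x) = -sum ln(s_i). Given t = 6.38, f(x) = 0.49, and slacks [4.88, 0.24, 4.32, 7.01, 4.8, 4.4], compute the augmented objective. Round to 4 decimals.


Step 1: Compute log-barrier.
ln values: [1.5851, -1.4271, 1.4633, 1.9473, 1.5686, 1.4816]
phi = -(1.5851 - 1.4271 + 1.4633 + 1.9473 + 1.5686 + 1.4816) = -6.6188
Step 2: Compute augmented objective.
t*f(x) = 6.38*0.49 = 3.1262
Total = 3.1262 - 6.6188 = -3.4926


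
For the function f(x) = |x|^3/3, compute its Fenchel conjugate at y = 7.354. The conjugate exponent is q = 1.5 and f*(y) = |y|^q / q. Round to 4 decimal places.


The conjugate exponent q satisfies 1/p + 1/q = 1.
p = 3, so q = 3/(3 - 1) = 1.5
|y|^q = 7.354^1.5 = 19.9428
f*(7.354) = 19.9428 / 1.5 = 13.2952


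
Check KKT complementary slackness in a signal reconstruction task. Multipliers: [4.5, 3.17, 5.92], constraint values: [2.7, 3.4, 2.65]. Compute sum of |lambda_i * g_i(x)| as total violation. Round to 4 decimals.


KKT complementary slackness check:
lambda_1 * g_1 = 4.5 * 2.7 = 12.15
lambda_2 * g_2 = 3.17 * 3.4 = 10.778
lambda_3 * g_3 = 5.92 * 2.65 = 15.688
Total violation = 12.15 + 10.778 + 15.688 = 38.616


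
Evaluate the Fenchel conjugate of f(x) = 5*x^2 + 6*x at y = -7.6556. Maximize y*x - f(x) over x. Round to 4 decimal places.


f*(y) = sup_x {y*x - a*x^2 - b*x} = sup_x {(y-b)*x - a*x^2}
FOC: (y - b) - 2a*x = 0 => x* = (y - b)/(2a)
x* = (-7.6556 - 6)/(2*5) = -1.3656
f*(-7.6556) = (y-b)^2/(4a) = (-7.6556 - 6)^2/(4*5)
= 186.4754/20 = 9.3238


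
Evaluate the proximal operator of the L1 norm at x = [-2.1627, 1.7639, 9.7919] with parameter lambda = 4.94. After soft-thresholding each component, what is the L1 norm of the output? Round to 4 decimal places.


Soft-thresholding with lambda = 4.94:
prox(-2.1627) = sign(-2.1627)*max(|-2.1627| - 4.94, 0) = 0.0
prox(1.7639) = sign(1.7639)*max(|1.7639| - 4.94, 0) = 0.0
prox(9.7919) = sign(9.7919)*max(|9.7919| - 4.94, 0) = 4.8519
prox(x) = [0.0, 0.0, 4.8519]
||prox(x)||_1 = 0.0 + 0.0 + 4.8519 = 4.8519


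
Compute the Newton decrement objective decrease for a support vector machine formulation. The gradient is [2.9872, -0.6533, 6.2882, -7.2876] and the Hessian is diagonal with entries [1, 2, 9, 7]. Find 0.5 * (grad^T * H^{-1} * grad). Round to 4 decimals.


Step 1: H is diagonal, so H^(-1) * g = [2.9872, -0.3267, 0.6987, -1.0411].
Step 2: g^T H^(-1) g = sum_i g_i^2 / H_ii
  = (2.9872)^2/1 + (-0.6533)^2/2 + (6.2882)^2/9 + (-7.2876)^2/7
  = 8.9234 + 0.2134 + 4.3935 + 7.587 = 21.1173
Step 3: Objective decrease = 0.5 * g^T H^(-1) g = 10.5586


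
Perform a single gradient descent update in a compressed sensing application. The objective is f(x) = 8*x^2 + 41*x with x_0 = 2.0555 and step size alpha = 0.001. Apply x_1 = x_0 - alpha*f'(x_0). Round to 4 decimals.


We compute the gradient at x_0 and apply the update.
f'(x) = 16*x + 41
f'(2.0555) = 16*2.0555 + 41 = 73.888
x_1 = 2.0555 - 0.001*73.888 = 1.9816


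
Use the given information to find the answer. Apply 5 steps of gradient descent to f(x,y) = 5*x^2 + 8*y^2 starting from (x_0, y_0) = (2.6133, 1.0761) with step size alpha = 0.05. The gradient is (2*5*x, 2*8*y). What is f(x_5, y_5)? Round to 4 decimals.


Gradient descent on f(x,y) = 5*x^2 + 8*y^2.
Starting point: (2.6133, 1.0761), alpha = 0.05
Step 1: grad_x = 2*5*2.6133 = 26.133, grad_y = 2*8*1.0761 = 17.2176
  x_1 = 2.6133 - 0.05*26.133 = 1.3067
  y_1 = 1.0761 - 0.05*17.2176 = 0.2152
Step 2: grad_x = 2*5*1.3067 = 13.0665, grad_y = 2*8*0.2152 = 3.4435
  x_2 = 1.3067 - 0.05*13.0665 = 0.6533
  y_2 = 0.2152 - 0.05*3.4435 = 0.043
Step 3: grad_x = 2*5*0.6533 = 6.5333, grad_y = 2*8*0.043 = 0.6887
  x_3 = 0.6533 - 0.05*6.5333 = 0.3267
  y_3 = 0.043 - 0.05*0.6887 = 0.0086
Step 4: grad_x = 2*5*0.3267 = 3.2666, grad_y = 2*8*0.0086 = 0.1377
  x_4 = 0.3267 - 0.05*3.2666 = 0.1633
  y_4 = 0.0086 - 0.05*0.1377 = 0.0017
Step 5: grad_x = 2*5*0.1633 = 1.6333, grad_y = 2*8*0.0017 = 0.0275
  x_5 = 0.1633 - 0.05*1.6333 = 0.0817
  y_5 = 0.0017 - 0.05*0.0275 = 0.0003
f(0.0817, 0.0003) = 5*0.0817^2 + 8*0.0003^2 = 0.0333


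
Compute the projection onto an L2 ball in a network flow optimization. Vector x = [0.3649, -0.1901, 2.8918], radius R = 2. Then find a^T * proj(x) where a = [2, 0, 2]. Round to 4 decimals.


Step 1: Compute ||x|| (intermediates to 6 decimals).
||x|| = sqrt(0.3649^2 + (-0.1901)^2 + 2.8918^2) = 2.920924
Step 2: Project.
Since ||x|| > R, scale = R/||x|| = 2/2.920924 = 0.684715, proj(x) = scale * x
proj(x) = [0.249853, -0.130164, 1.980059]
Step 3: Dot product.
a^T * proj(x) = 2*0.249853 + 0*(-0.130164) + 2*1.980059 = 4.4598


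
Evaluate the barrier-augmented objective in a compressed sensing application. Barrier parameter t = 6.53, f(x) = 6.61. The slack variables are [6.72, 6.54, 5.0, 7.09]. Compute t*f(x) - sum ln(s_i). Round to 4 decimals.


Step 1: Compute log-barrier.
ln values: [1.9051, 1.8779, 1.6094, 1.9587]
phi = -(1.9051 + 1.8779 + 1.6094 + 1.9587) = -7.3511
Step 2: Compute augmented objective.
t*f(x) = 6.53*6.61 = 43.1633
Total = 43.1633 - 7.3511 = 35.8122


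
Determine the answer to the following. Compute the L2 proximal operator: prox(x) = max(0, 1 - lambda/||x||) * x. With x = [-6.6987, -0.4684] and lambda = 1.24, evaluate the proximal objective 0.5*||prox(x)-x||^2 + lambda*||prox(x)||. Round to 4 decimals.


Step 1: Compute ||x||.
||x|| = 6.7151
Step 2: Compute scaling factor.
scale = max(0, 1 - 1.24/6.7151) = 0.8153
Step 3: prox(x) = [-5.4617, -0.3819]
||prox(x)|| = 5.4751
Step 4: Proximal objective.
0.5*||prox-x||^2 = 0.7688
lambda*||prox|| = 6.7891
Total = 7.5579


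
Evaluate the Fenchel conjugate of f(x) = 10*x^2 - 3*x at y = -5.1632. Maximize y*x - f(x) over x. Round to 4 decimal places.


f*(y) = sup_x {y*x - a*x^2 - b*x} = sup_x {(y-b)*x - a*x^2}
FOC: (y - b) - 2a*x = 0 => x* = (y - b)/(2a)
x* = (-5.1632 + 3)/(2*10) = -0.1082
f*(-5.1632) = (y-b)^2/(4a) = (-5.1632 + 3)^2/(4*10)
= 4.6794/40 = 0.117


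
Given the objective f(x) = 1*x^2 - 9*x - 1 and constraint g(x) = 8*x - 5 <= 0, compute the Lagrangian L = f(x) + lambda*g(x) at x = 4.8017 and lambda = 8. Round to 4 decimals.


Step 1: Evaluate f(x).
f(4.8017) = 1*4.8017^2 - 9*4.8017 - 1 = -21.159
Step 2: Evaluate g(x).
g(4.8017) = 8*4.8017 - 5 = 33.4136
Step 3: Compute Lagrangian.
L = -21.159 + 8*33.4136 = 246.1498


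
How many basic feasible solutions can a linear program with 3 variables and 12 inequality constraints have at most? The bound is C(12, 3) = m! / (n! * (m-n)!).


Each vertex corresponds to some choice of n active constraints out of m, so the number of vertices is at most C(m, n) = m! / (n!(m-n)!).
m = 12, n = 3
Numerator: 12 * 11 * 10
Denominator: 3! = 6
C(12, 3) = 220


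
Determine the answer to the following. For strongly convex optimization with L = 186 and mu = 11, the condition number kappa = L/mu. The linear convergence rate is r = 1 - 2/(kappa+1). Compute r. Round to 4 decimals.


Step 1: Compute the condition number.
kappa = L/mu = 186/11 = 16.9091
Step 2: Compute the convergence rate.
r = 1 - 2/(kappa + 1) = 1 - 2*mu/(L + mu) = (L - mu)/(L + mu) = 175/197 = 0.8883


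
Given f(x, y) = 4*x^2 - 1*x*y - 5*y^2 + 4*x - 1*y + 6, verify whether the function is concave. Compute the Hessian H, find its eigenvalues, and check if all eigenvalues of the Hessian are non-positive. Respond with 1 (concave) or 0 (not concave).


The Hessian of f(x,y) = 4*x^2 - 1*x*y - 5*y^2 + 4*x - 1*y + 6 is:
H = [[8, -1], [-1, -10]]
Trace = 8 - 10 = -2
Determinant = 8*-10 - (-1)^2 = -81
Discriminant = (-2)^2 - 4*-81 = 328.0
Eigenvalues: lambda_1 = -10.0554, lambda_2 = 8.0554
The function is not concave.

0


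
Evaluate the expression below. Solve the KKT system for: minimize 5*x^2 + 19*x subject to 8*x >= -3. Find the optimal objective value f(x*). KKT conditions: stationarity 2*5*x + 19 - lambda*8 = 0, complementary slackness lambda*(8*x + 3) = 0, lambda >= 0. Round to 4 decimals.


Step 1: Try lambda = 0 (constraint inactive).
x_unc = -19/(2*5) = -1.9
Check: 8*-1.9 = -15.2 < -3 -- violated!
Step 2: Constraint must be active: 8*x = -3
x* = -3/8 = -0.375
lambda = (2*5*(-0.375) + 19)/8 = 1.9063
Step 3: Compute optimal value.
f(x*) = 5*(-0.375)^2 + 19*(-0.375) = -6.4219


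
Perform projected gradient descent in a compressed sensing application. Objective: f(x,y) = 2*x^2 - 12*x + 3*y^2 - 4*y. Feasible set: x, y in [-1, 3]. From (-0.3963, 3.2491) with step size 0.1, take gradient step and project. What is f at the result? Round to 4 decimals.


Step 1: Compute gradient at (-0.3963, 3.2491).
grad_x = 2*2*-0.3963 - 12 = -13.5852
grad_y = 2*3*3.2491 - 4 = 15.4946
Step 2: Gradient step.
x_raw = -0.3963 - 0.1*-13.5852 = 0.9622
y_raw = 3.2491 - 0.1*15.4946 = 1.6996
Step 3: Project onto [-1, 3].
x_proj = clip(0.9622) = 0.9622
y_proj = clip(1.6996) = 1.6996
Step 4: Evaluate f.
f(0.9622, 1.6996) = -7.8271


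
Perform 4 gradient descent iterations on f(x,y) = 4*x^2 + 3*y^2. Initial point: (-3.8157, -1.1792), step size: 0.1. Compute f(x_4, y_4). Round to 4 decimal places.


Gradient descent on f(x,y) = 4*x^2 + 3*y^2.
Starting point: (-3.8157, -1.1792), alpha = 0.1
Step 1: grad_x = 2*4*-3.8157 = -30.5256, grad_y = 2*3*-1.1792 = -7.0752
  x_1 = -3.8157 - 0.1*-30.5256 = -0.7631
  y_1 = -1.1792 - 0.1*-7.0752 = -0.4717
Step 2: grad_x = 2*4*-0.7631 = -6.1051, grad_y = 2*3*-0.4717 = -2.8301
  x_2 = -0.7631 - 0.1*-6.1051 = -0.1526
  y_2 = -0.4717 - 0.1*-2.8301 = -0.1887
Step 3: grad_x = 2*4*-0.1526 = -1.221, grad_y = 2*3*-0.1887 = -1.132
  x_3 = -0.1526 - 0.1*-1.221 = -0.0305
  y_3 = -0.1887 - 0.1*-1.132 = -0.0755
Step 4: grad_x = 2*4*-0.0305 = -0.2442, grad_y = 2*3*-0.0755 = -0.4528
  x_4 = -0.0305 - 0.1*-0.2442 = -0.0061
  y_4 = -0.0755 - 0.1*-0.4528 = -0.0302
f(-0.0061, -0.0302) = 4*(-0.0061)^2 + 3*(-0.0302)^2 = 0.0029


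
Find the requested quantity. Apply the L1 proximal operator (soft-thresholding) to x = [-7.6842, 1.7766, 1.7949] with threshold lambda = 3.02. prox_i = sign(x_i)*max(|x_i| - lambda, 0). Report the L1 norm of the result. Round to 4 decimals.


Soft-thresholding with lambda = 3.02:
prox(-7.6842) = sign(-7.6842)*max(|-7.6842| - 3.02, 0) = -4.6642
prox(1.7766) = sign(1.7766)*max(|1.7766| - 3.02, 0) = 0.0
prox(1.7949) = sign(1.7949)*max(|1.7949| - 3.02, 0) = 0.0
prox(x) = [-4.6642, 0.0, 0.0]
||prox(x)||_1 = 4.6642 + 0.0 + 0.0 = 4.6642


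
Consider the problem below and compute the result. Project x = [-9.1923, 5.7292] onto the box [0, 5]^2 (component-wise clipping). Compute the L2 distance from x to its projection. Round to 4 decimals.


Project each component onto [0, 5].
clip(-9.1923) = 0.0, clip(5.7292) = 5.0
Projection = [0.0, 5.0]
Squared diffs: [84.4984, 0.5317]
Distance = sqrt(85.0301) = 9.2212


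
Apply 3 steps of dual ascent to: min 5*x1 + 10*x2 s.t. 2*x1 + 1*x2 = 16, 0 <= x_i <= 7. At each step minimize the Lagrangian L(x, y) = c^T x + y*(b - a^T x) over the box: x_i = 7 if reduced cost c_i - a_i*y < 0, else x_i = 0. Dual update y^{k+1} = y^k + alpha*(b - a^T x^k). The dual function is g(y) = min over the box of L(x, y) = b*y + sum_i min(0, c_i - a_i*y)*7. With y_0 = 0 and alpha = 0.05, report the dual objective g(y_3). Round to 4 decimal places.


Dual ascent for LP: min 5*x1 + 10*x2, 2*x1 + 1*x2 = 16, 0 <= x_i <= 7
Step 1: y^k = 0.0, reduced costs: (5.0, 10.0)
  x^k = (0.0, 0.0), subgradient = b - a^T x = 16.0
  y^{k+1} = 0.0 + 0.05*16.0 = 0.8
Step 2: y^k = 0.8, reduced costs: (3.4, 9.2)
  x^k = (0.0, 0.0), subgradient = b - a^T x = 16.0
  y^{k+1} = 0.8 + 0.05*16.0 = 1.6
Step 3: y^k = 1.6, reduced costs: (1.8, 8.4)
  x^k = (0.0, 0.0), subgradient = b - a^T x = 16.0
  y^{k+1} = 1.6 + 0.05*16.0 = 2.4
Dual objective at y_3 = 2.4: reduced costs (0.2, 7.6), box minimizer x = (0.0, 0.0)
g(y_3) = b*y + (c1 - a1*y)*x1 + (c2 - a2*y)*x2 = 16*2.4 + 0.2*0.0 + 7.6*0.0 = 38.4 + 0.0 + 0.0 = 38.4


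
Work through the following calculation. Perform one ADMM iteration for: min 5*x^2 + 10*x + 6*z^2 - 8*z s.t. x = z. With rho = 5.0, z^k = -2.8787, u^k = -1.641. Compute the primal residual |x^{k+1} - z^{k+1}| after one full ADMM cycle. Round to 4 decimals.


ADMM iteration with rho = 5.0, z^k = -2.8787, u^k = -1.641
Step 1: x-update.
Minimize 5*x^2 + 10*x + (5.0/2)*(x + 2.8787 - 1.641)^2
FOC: (2*5 + 5.0)*x = -10 + 5.0*(-2.8787 + 1.641)
x^{k+1} = -1.0792
Step 2: z-update.
Minimize 6*z^2 - 8*z + (5.0/2)*(-1.0792 - z - 1.641)^2
FOC: (2*6 + 5.0)*z = 8 + 5.0*(-1.0792 - 1.641)
z^{k+1} = -0.3295
Step 3: u-update.
u^{k+1} = -1.641 - 1.0792 + 0.3295 = -2.3908
Step 4: Primal residual = |-1.0792 + 0.3295| = 0.7498


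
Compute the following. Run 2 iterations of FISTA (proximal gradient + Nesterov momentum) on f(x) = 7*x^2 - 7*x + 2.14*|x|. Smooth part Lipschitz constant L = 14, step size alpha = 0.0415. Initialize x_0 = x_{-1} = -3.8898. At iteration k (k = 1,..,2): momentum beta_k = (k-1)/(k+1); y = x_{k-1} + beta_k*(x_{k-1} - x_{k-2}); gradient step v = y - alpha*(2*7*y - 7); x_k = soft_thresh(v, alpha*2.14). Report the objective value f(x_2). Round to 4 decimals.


FISTA on f(x) = 7*x^2 - 7*x + 2.14*|x|
L = 14, alpha = 0.0415
Iteration 1: beta = 0.0, y = -3.8898 + 0.0*(-3.8898 + 3.8898) = -3.8898
  grad(y) = -61.4572, v = y - alpha*grad = -1.3393
  prox(v) = soft_thresh(-1.3393, 0.0888) = -1.2505
Iteration 2: beta = 0.3333, y = -1.2505 + 0.3333*(-1.2505 + 3.8898) = -0.3708
  grad(y) = -12.1906, v = y - alpha*grad = 0.1352
  prox(v) = soft_thresh(0.1352, 0.0888) = 0.0463
f(x_2) = 7*0.0463^2 - 7*0.0463 + 2.14*|0.0463| = -0.2102


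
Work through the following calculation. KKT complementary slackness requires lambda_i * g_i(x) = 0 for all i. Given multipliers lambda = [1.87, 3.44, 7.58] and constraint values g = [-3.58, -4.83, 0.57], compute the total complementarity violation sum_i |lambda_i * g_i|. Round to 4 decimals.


KKT complementary slackness check:
lambda_1 * g_1 = 1.87 * -3.58 = -6.6946
lambda_2 * g_2 = 3.44 * -4.83 = -16.6152
lambda_3 * g_3 = 7.58 * 0.57 = 4.3206
Total violation = 6.6946 + 16.6152 + 4.3206 = 27.6304


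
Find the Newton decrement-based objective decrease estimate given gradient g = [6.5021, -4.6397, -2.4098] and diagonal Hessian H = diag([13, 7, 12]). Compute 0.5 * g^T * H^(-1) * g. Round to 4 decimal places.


Step 1: H is diagonal, so H^(-1) * g = [0.5002, -0.6628, -0.2008].
Step 2: g^T H^(-1) g = sum_i g_i^2 / H_ii
  = (6.5021)^2/13 + (-4.6397)^2/7 + (-2.4098)^2/12
  = 3.2521 + 3.0753 + 0.4839 = 6.8113
Step 3: Objective decrease = 0.5 * g^T H^(-1) g = 3.4056


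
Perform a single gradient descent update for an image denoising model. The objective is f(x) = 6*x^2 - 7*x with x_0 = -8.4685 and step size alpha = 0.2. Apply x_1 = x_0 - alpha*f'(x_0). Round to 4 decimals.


We compute the gradient at x_0 and apply the update.
f'(x) = 12*x - 7
f'(-8.4685) = 12*-8.4685 - 7 = -108.622
x_1 = -8.4685 - 0.2*-108.622 = 13.2559


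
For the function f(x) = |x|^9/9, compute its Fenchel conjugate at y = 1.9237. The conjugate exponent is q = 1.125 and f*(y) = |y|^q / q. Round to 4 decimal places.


The conjugate exponent q satisfies 1/p + 1/q = 1.
p = 9, so q = 9/(9 - 1) = 1.125
|y|^q = 1.9237^1.125 = 2.0876
f*(1.9237) = 2.0876 / 1.125 = 1.8557


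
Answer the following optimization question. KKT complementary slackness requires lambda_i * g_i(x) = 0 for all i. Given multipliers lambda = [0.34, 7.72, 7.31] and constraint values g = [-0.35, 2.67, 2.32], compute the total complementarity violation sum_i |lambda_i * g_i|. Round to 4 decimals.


KKT complementary slackness check:
lambda_1 * g_1 = 0.34 * -0.35 = -0.119
lambda_2 * g_2 = 7.72 * 2.67 = 20.6124
lambda_3 * g_3 = 7.31 * 2.32 = 16.9592
Total violation = 0.119 + 20.6124 + 16.9592 = 37.6906


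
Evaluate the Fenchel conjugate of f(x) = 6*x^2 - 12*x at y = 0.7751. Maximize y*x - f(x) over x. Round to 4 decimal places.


f*(y) = sup_x {y*x - a*x^2 - b*x} = sup_x {(y-b)*x - a*x^2}
FOC: (y - b) - 2a*x = 0 => x* = (y - b)/(2a)
x* = (0.7751 + 12)/(2*6) = 1.0646
f*(0.7751) = (y-b)^2/(4a) = (0.7751 + 12)^2/(4*6)
= 163.2032/24 = 6.8001


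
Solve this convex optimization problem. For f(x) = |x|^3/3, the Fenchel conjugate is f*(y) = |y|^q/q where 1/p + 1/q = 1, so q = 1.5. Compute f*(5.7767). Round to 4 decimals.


The conjugate exponent q satisfies 1/p + 1/q = 1.
p = 3, so q = 3/(3 - 1) = 1.5
|y|^q = 5.7767^1.5 = 13.8842
f*(5.7767) = 13.8842 / 1.5 = 9.2561


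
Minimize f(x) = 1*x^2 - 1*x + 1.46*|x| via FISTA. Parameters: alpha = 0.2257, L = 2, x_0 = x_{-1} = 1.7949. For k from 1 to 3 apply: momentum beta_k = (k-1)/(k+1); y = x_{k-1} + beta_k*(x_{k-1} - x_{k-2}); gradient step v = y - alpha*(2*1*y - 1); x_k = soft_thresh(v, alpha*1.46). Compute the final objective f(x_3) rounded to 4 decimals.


FISTA on f(x) = 1*x^2 - 1*x + 1.46*|x|
L = 2, alpha = 0.2257
Iteration 1: beta = 0.0, y = 1.7949 + 0.0*(1.7949 - 1.7949) = 1.7949
  grad(y) = 2.5898, v = y - alpha*grad = 1.2104
  prox(v) = soft_thresh(1.2104, 0.3295) = 0.8809
Iteration 2: beta = 0.3333, y = 0.8809 + 0.3333*(0.8809 - 1.7949) = 0.5762
  grad(y) = 0.1524, v = y - alpha*grad = 0.5418
  prox(v) = soft_thresh(0.5418, 0.3295) = 0.2123
Iteration 3: beta = 0.5, y = 0.2123 + 0.5*(0.2123 - 0.8809) = -0.122
  grad(y) = -1.244, v = y - alpha*grad = 0.1588
  prox(v) = soft_thresh(0.1588, 0.3295) = 0.0
f(x_3) = 1*0.0^2 - 1*0.0 + 1.46*|0.0| = 0.0


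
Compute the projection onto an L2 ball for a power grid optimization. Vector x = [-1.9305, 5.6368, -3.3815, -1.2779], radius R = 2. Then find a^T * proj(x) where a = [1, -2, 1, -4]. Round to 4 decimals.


Step 1: Compute ||x|| (intermediates to 6 decimals).
||x|| = sqrt((-1.9305)^2 + 5.6368^2 + (-3.3815)^2 + (-1.2779)^2) = 6.969068
Step 2: Project.
Since ||x|| > R, scale = R/||x|| = 2/6.969068 = 0.286982, proj(x) = scale * x
proj(x) = [-0.554019, 1.61766, -0.97043, -0.366734]
Step 3: Dot product.
a^T * proj(x) = 1*(-0.554019) - 2*1.61766 + 1*(-0.97043) - 4*(-0.366734) = -3.2928


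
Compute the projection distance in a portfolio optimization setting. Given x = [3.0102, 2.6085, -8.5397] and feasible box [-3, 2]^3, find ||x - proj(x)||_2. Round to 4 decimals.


Project each component onto [-3, 2].
clip(3.0102) = 2.0, clip(2.6085) = 2.0, clip(-8.5397) = -3.0
Projection = [2.0, 2.0, -3.0]
Squared diffs: [1.0205, 0.3703, 30.6883]
Distance = sqrt(32.0791) = 5.6638


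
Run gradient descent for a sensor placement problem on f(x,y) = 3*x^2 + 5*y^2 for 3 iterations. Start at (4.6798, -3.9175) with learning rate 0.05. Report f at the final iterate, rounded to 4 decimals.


Gradient descent on f(x,y) = 3*x^2 + 5*y^2.
Starting point: (4.6798, -3.9175), alpha = 0.05
Step 1: grad_x = 2*3*4.6798 = 28.0788, grad_y = 2*5*-3.9175 = -39.175
  x_1 = 4.6798 - 0.05*28.0788 = 3.2759
  y_1 = -3.9175 - 0.05*-39.175 = -1.9588
Step 2: grad_x = 2*3*3.2759 = 19.6552, grad_y = 2*5*-1.9588 = -19.5875
  x_2 = 3.2759 - 0.05*19.6552 = 2.2931
  y_2 = -1.9588 - 0.05*-19.5875 = -0.9794
Step 3: grad_x = 2*3*2.2931 = 13.7586, grad_y = 2*5*-0.9794 = -9.7938
  x_3 = 2.2931 - 0.05*13.7586 = 1.6052
  y_3 = -0.9794 - 0.05*-9.7938 = -0.4897
f(1.6052, -0.4897) = 3*1.6052^2 + 5*(-0.4897)^2 = 8.9287


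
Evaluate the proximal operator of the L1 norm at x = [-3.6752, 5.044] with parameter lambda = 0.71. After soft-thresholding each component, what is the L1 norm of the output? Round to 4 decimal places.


Soft-thresholding with lambda = 0.71:
prox(-3.6752) = sign(-3.6752)*max(|-3.6752| - 0.71, 0) = -2.9652
prox(5.044) = sign(5.044)*max(|5.044| - 0.71, 0) = 4.334
prox(x) = [-2.9652, 4.334]
||prox(x)||_1 = 2.9652 + 4.334 = 7.2992


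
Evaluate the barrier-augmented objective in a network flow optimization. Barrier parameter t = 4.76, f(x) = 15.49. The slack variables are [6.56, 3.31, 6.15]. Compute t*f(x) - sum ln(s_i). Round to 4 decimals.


Step 1: Compute log-barrier.
ln values: [1.881, 1.1969, 1.8165]
phi = -(1.881 + 1.1969 + 1.8165) = -4.8944
Step 2: Compute augmented objective.
t*f(x) = 4.76*15.49 = 73.7324
Total = 73.7324 - 4.8944 = 68.838


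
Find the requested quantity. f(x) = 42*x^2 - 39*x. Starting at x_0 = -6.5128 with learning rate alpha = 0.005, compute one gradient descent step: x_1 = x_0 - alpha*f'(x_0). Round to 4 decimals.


We compute the gradient at x_0 and apply the update.
f'(x) = 84*x - 39
f'(-6.5128) = 84*-6.5128 - 39 = -586.0752
x_1 = -6.5128 - 0.005*-586.0752 = -3.5824


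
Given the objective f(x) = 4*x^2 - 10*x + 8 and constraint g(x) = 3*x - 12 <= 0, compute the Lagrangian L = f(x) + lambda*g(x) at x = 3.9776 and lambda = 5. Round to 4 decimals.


Step 1: Evaluate f(x).
f(3.9776) = 4*3.9776^2 - 10*3.9776 + 8 = 31.5092
Step 2: Evaluate g(x).
g(3.9776) = 3*3.9776 - 12 = -0.0672
Step 3: Compute Lagrangian.
L = 31.5092 + 5*-0.0672 = 31.1732


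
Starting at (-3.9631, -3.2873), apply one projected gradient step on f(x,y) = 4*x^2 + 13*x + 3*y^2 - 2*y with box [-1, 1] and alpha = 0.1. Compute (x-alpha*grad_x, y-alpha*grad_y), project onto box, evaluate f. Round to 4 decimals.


Step 1: Compute gradient at (-3.9631, -3.2873).
grad_x = 2*4*-3.9631 + 13 = -18.7048
grad_y = 2*3*-3.2873 - 2 = -21.7238
Step 2: Gradient step.
x_raw = -3.9631 - 0.1*-18.7048 = -2.0926
y_raw = -3.2873 - 0.1*-21.7238 = -1.1149
Step 3: Project onto [-1, 1].
x_proj = clip(-2.0926) = -1.0
y_proj = clip(-1.1149) = -1.0
Step 4: Evaluate f.
f(-1.0, -1.0) = -4.0


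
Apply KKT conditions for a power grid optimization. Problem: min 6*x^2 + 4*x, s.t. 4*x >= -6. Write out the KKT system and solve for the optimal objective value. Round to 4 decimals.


Step 1: Try lambda = 0 (constraint inactive).
Stationarity: 2*6*x + 4 = 0
x* = -4/(2*6) = -1/3 = -0.3333 (rounded; the exact value -1/3 is used below)
Check constraint: 4*-0.3333 = -1.3332 >= -6 -- satisfied.
Step 2: Compute optimal value.
f(x*) = 6*(-1/3)^2 + 4*(-1/3) = -0.6667


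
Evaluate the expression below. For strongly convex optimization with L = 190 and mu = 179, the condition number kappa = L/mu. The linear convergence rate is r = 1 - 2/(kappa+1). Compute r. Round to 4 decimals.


Step 1: Compute the condition number.
kappa = L/mu = 190/179 = 1.0615
Step 2: Compute the convergence rate.
r = 1 - 2/(kappa + 1) = 1 - 2*mu/(L + mu) = (L - mu)/(L + mu) = 11/369 = 0.0298


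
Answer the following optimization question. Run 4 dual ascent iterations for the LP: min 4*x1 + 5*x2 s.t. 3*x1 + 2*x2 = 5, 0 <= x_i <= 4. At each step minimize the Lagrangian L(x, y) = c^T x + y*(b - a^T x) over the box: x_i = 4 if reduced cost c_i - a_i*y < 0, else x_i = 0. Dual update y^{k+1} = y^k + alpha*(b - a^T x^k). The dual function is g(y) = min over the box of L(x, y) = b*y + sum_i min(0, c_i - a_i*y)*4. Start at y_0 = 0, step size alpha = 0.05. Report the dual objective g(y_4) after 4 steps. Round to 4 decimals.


Dual ascent for LP: min 4*x1 + 5*x2, 3*x1 + 2*x2 = 5, 0 <= x_i <= 4
Step 1: y^k = 0.0, reduced costs: (4.0, 5.0)
  x^k = (0.0, 0.0), subgradient = b - a^T x = 5.0
  y^{k+1} = 0.0 + 0.05*5.0 = 0.25
Step 2: y^k = 0.25, reduced costs: (3.25, 4.5)
  x^k = (0.0, 0.0), subgradient = b - a^T x = 5.0
  y^{k+1} = 0.25 + 0.05*5.0 = 0.5
Step 3: y^k = 0.5, reduced costs: (2.5, 4.0)
  x^k = (0.0, 0.0), subgradient = b - a^T x = 5.0
  y^{k+1} = 0.5 + 0.05*5.0 = 0.75
Step 4: y^k = 0.75, reduced costs: (1.75, 3.5)
  x^k = (0.0, 0.0), subgradient = b - a^T x = 5.0
  y^{k+1} = 0.75 + 0.05*5.0 = 1.0
Dual objective at y_4 = 1.0: reduced costs (1.0, 3.0), box minimizer x = (0.0, 0.0)
g(y_4) = b*y + (c1 - a1*y)*x1 + (c2 - a2*y)*x2 = 5*1.0 + 1.0*0.0 + 3.0*0.0 = 5.0 + 0.0 + 0.0 = 5.0


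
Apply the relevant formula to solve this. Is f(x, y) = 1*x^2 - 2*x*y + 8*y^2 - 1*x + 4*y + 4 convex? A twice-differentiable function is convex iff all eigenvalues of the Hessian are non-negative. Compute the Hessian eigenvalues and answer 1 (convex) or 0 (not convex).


The Hessian of f(x,y) = 1*x^2 - 2*x*y + 8*y^2 - 1*x + 4*y + 4 is:
H = [[2, -2], [-2, 16]]
Trace = 2 + 16 = 18
Determinant = 2*16 - (-2)^2 = 28
Discriminant = (18)^2 - 4*28 = 212.0
Eigenvalues: lambda_1 = 1.7199, lambda_2 = 16.2801
The function is convex.

1


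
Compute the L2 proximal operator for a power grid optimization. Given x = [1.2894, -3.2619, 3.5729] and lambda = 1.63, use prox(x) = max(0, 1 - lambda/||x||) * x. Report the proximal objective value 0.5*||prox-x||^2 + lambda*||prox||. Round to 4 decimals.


Step 1: Compute ||x||.
||x|| = 5.0068
Step 2: Compute scaling factor.
scale = max(0, 1 - 1.63/5.0068) = 0.6744
Step 3: prox(x) = [0.8696, -2.2, 2.4097]
||prox(x)|| = 3.3768
Step 4: Proximal objective.
0.5*||prox-x||^2 = 1.3285
lambda*||prox|| = 5.5042
Total = 6.8327


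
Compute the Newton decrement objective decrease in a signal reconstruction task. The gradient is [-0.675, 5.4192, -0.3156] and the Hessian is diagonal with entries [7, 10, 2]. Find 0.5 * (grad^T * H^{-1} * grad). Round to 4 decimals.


Step 1: H is diagonal, so H^(-1) * g = [-0.0964, 0.5419, -0.1578].
Step 2: g^T H^(-1) g = sum_i g_i^2 / H_ii
  = (-0.675)^2/7 + (5.4192)^2/10 + (-0.3156)^2/2
  = 0.0651 + 2.9368 + 0.0498 = 3.0517
Step 3: Objective decrease = 0.5 * g^T H^(-1) g = 1.5258


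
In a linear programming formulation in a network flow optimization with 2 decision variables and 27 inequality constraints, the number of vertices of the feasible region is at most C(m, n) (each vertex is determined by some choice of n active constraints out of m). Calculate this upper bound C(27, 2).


Each vertex corresponds to some choice of n active constraints out of m, so the number of vertices is at most C(m, n) = m! / (n!(m-n)!).
m = 27, n = 2
Numerator: 27 * 26
Denominator: 2! = 2
C(27, 2) = 351


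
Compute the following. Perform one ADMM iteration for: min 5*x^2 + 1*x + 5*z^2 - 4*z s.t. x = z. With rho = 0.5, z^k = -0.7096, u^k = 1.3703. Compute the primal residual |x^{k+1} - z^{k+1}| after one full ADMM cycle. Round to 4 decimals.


ADMM iteration with rho = 0.5, z^k = -0.7096, u^k = 1.3703
Step 1: x-update.
Minimize 5*x^2 + 1*x + (0.5/2)*(x + 0.7096 + 1.3703)^2
FOC: (2*5 + 0.5)*x = -1 + 0.5*(-0.7096 - 1.3703)
x^{k+1} = -0.1943
Step 2: z-update.
Minimize 5*z^2 - 4*z + (0.5/2)*(-0.1943 - z + 1.3703)^2
FOC: (2*5 + 0.5)*z = 4 + 0.5*(-0.1943 + 1.3703)
z^{k+1} = 0.437
Step 3: u-update.
u^{k+1} = 1.3703 - 0.1943 - 0.437 = 0.7391
Step 4: Primal residual = |-0.1943 - 0.437| = 0.6312


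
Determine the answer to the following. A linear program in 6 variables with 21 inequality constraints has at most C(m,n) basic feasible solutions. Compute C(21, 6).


Each vertex corresponds to some choice of n active constraints out of m, so the number of vertices is at most C(m, n) = m! / (n!(m-n)!).
m = 21, n = 6
Numerator: 21 * 20 * 19 * 18 * 17 * 16
Denominator: 6! = 720
C(21, 6) = 54264


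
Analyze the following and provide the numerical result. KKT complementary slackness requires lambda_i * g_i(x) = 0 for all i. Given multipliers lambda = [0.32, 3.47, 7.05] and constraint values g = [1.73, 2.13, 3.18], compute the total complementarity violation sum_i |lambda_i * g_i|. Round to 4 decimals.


KKT complementary slackness check:
lambda_1 * g_1 = 0.32 * 1.73 = 0.5536
lambda_2 * g_2 = 3.47 * 2.13 = 7.3911
lambda_3 * g_3 = 7.05 * 3.18 = 22.419
Total violation = 0.5536 + 7.3911 + 22.419 = 30.3637


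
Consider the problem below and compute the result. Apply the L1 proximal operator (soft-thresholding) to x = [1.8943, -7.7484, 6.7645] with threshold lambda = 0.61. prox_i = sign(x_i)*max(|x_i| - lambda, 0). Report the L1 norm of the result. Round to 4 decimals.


Soft-thresholding with lambda = 0.61:
prox(1.8943) = sign(1.8943)*max(|1.8943| - 0.61, 0) = 1.2843
prox(-7.7484) = sign(-7.7484)*max(|-7.7484| - 0.61, 0) = -7.1384
prox(6.7645) = sign(6.7645)*max(|6.7645| - 0.61, 0) = 6.1545
prox(x) = [1.2843, -7.1384, 6.1545]
||prox(x)||_1 = 1.2843 + 7.1384 + 6.1545 = 14.5772


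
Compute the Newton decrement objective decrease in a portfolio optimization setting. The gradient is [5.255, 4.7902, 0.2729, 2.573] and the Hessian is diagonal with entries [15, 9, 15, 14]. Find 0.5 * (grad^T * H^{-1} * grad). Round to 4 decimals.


Step 1: H is diagonal, so H^(-1) * g = [0.3503, 0.5322, 0.0182, 0.1838].
Step 2: g^T H^(-1) g = sum_i g_i^2 / H_ii
  = (5.255)^2/15 + (4.7902)^2/9 + (0.2729)^2/15 + (2.573)^2/14
  = 1.841 + 2.5496 + 0.005 + 0.4729 = 4.8684
Step 3: Objective decrease = 0.5 * g^T H^(-1) g = 2.4342


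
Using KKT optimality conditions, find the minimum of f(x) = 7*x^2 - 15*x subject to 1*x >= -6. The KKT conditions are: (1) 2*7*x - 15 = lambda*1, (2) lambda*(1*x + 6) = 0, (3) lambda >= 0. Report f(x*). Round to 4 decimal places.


Step 1: Try lambda = 0 (constraint inactive).
Stationarity: 2*7*x - 15 = 0
x* = 15/(2*7) = 15/14 = 1.0714 (rounded; the exact value 15/14 is used below)
Check constraint: 1*1.0714 = 1.0714 >= -6 -- satisfied.
Step 2: Compute optimal value.
f(x*) = 7*(15/14)^2 - 15*(15/14) = -8.0357


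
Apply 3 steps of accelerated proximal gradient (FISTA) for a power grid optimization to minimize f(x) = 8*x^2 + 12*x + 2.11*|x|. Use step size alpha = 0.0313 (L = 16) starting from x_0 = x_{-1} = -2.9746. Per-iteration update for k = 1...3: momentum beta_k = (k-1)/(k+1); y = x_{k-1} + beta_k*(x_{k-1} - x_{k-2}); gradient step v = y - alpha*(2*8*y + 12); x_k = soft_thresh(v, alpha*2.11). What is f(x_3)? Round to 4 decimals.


FISTA on f(x) = 8*x^2 + 12*x + 2.11*|x|
L = 16, alpha = 0.0313
Iteration 1: beta = 0.0, y = -2.9746 + 0.0*(-2.9746 + 2.9746) = -2.9746
  grad(y) = -35.5936, v = y - alpha*grad = -1.8605
  prox(v) = soft_thresh(-1.8605, 0.066) = -1.7945
Iteration 2: beta = 0.3333, y = -1.7945 + 0.3333*(-1.7945 + 2.9746) = -1.4011
  grad(y) = -10.4176, v = y - alpha*grad = -1.075
  prox(v) = soft_thresh(-1.075, 0.066) = -1.009
Iteration 3: beta = 0.5, y = -1.009 + 0.5*(-1.009 + 1.7945) = -0.6162
  grad(y) = 2.1401, v = y - alpha*grad = -0.6832
  prox(v) = soft_thresh(-0.6832, 0.066) = -0.6172
f(x_3) = 8*(-0.6172)^2 + 12*(-0.6172) + 2.11*|-0.6172| = -3.0566


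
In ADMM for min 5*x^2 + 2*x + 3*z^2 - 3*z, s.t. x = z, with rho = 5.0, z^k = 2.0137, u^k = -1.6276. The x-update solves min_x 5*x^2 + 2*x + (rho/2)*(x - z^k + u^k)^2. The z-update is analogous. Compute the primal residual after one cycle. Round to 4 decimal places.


ADMM iteration with rho = 5.0, z^k = 2.0137, u^k = -1.6276
Step 1: x-update.
Minimize 5*x^2 + 2*x + (5.0/2)*(x - 2.0137 - 1.6276)^2
FOC: (2*5 + 5.0)*x = -2 + 5.0*(2.0137 + 1.6276)
x^{k+1} = 1.0804
Step 2: z-update.
Minimize 3*z^2 - 3*z + (5.0/2)*(1.0804 - z - 1.6276)^2
FOC: (2*3 + 5.0)*z = 3 + 5.0*(1.0804 - 1.6276)
z^{k+1} = 0.024
Step 3: u-update.
u^{k+1} = -1.6276 + 1.0804 - 0.024 = -0.5712
Step 4: Primal residual = |1.0804 - 0.024| = 1.0564


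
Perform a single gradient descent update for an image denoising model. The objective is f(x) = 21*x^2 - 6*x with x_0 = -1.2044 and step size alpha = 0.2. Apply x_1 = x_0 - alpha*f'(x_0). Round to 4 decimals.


We compute the gradient at x_0 and apply the update.
f'(x) = 42*x - 6
f'(-1.2044) = 42*-1.2044 - 6 = -56.5848
x_1 = -1.2044 - 0.2*-56.5848 = 10.1126


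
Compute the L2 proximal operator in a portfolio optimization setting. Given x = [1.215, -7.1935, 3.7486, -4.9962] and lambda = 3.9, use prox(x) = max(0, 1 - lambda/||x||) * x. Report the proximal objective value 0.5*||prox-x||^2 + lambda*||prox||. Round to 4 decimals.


Step 1: Compute ||x||.
||x|| = 9.604
Step 2: Compute scaling factor.
scale = max(0, 1 - 3.9/9.604) = 0.5939
Step 3: prox(x) = [0.7216, -4.2724, 2.2264, -2.9673]
||prox(x)|| = 5.704
Step 4: Proximal objective.
0.5*||prox-x||^2 = 7.605
lambda*||prox|| = 22.2456
Total = 29.8506


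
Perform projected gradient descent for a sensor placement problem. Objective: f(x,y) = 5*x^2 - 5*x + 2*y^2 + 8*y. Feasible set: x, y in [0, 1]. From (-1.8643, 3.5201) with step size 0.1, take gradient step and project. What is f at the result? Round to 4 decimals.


Step 1: Compute gradient at (-1.8643, 3.5201).
grad_x = 2*5*-1.8643 - 5 = -23.643
grad_y = 2*2*3.5201 + 8 = 22.0804
Step 2: Gradient step.
x_raw = -1.8643 - 0.1*-23.643 = 0.5
y_raw = 3.5201 - 0.1*22.0804 = 1.3121
Step 3: Project onto [0, 1].
x_proj = clip(0.5) = 0.5
y_proj = clip(1.3121) = 1.0
Step 4: Evaluate f.
f(0.5, 1.0) = 8.75


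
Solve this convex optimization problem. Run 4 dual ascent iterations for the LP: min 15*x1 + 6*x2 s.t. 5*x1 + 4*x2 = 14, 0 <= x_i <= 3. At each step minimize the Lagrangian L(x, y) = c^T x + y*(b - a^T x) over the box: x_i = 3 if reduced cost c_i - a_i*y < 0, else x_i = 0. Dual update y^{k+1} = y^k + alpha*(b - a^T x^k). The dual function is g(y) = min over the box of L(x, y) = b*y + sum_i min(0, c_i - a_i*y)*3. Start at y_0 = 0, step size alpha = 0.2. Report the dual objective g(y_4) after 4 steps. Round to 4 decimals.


Dual ascent for LP: min 15*x1 + 6*x2, 5*x1 + 4*x2 = 14, 0 <= x_i <= 3
Step 1: y^k = 0.0, reduced costs: (15.0, 6.0)
  x^k = (0.0, 0.0), subgradient = b - a^T x = 14.0
  y^{k+1} = 0.0 + 0.2*14.0 = 2.8
Step 2: y^k = 2.8, reduced costs: (1.0, -5.2)
  x^k = (0.0, 3.0), subgradient = b - a^T x = 2.0
  y^{k+1} = 2.8 + 0.2*2.0 = 3.2
Step 3: y^k = 3.2, reduced costs: (-1.0, -6.8)
  x^k = (3.0, 3.0), subgradient = b - a^T x = -13.0
  y^{k+1} = 3.2 + 0.2*-13.0 = 0.6
Step 4: y^k = 0.6, reduced costs: (12.0, 3.6)
  x^k = (0.0, 0.0), subgradient = b - a^T x = 14.0
  y^{k+1} = 0.6 + 0.2*14.0 = 3.4
Dual objective at y_4 = 3.4: reduced costs (-2.0, -7.6), box minimizer x = (3.0, 3.0)
g(y_4) = b*y + (c1 - a1*y)*x1 + (c2 - a2*y)*x2 = 14*3.4 + (-2.0)*3.0 + (-7.6)*3.0 = 47.6 - 6.0 - 22.8 = 18.8
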